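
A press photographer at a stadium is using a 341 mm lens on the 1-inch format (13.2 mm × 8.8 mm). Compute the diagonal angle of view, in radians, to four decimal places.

0.0465 rad

Sensor diagonal = √(13.2² + 8.8²) = √251.6800 ≈ 15.8644 mm.
Angle of view α = 2·arctan(d/2f) with d = 15.8644 mm and f = 341 mm.
d/2f = 0.02326; arctan(0.02326) ≈ 0.0233 rad, so α ≈ 0.0465 rad.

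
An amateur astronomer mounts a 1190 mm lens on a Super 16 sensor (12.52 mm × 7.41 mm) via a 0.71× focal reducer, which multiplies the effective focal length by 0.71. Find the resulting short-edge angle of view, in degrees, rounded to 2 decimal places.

Effective focal length f = 1190 × 0.71 = 844.9 mm.
α = 2·arctan(7.41 / (2 × 844.9)) = 2·arctan(0.00439) ≈ 0.5025°.

0.50°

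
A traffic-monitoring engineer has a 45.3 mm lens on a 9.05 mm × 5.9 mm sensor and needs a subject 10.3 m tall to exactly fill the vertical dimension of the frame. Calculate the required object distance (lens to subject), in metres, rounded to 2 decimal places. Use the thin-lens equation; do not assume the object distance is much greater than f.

79.13 m

W: 10.3 m = 10300 mm.
Magnification m = h/W = dᵢ/dₒ; combined with 1/f = 1/dₒ + 1/dᵢ this gives dₒ = f·(1 + W/h).
dₒ = 45.3 mm × (1 + 10300/5.9) = 45.3 × 1746.7627 ≈ 79128.351 mm = 79.1284 m.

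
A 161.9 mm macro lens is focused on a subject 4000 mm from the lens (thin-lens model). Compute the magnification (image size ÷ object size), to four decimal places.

0.0422×

Thin lens: 1/f = 1/dₒ + 1/dᵢ → 1/dᵢ = 1/161.9 − 1/4000 = 0.0059267 mm⁻¹, so dᵢ ≈ 168.7293 mm.
Magnification m = dᵢ/dₒ = 168.7293/4000 ≈ 0.04218.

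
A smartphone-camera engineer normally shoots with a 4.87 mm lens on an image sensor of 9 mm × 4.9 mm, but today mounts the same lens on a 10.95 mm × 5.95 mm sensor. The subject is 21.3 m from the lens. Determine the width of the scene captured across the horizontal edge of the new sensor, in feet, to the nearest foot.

157 ft

The focal length stays 4.87 mm; the relevant sensor dimension is now w = 10.95 mm. Object distance dₒ = 21.3 m = 21300 mm.
Thin-lens field width W = w·(dₒ − f)/f = 10.95 × (21300 − 4.87)/4.87 ≈ 47881.247 mm = 47881.247/304.8 ft = 157.091 ft.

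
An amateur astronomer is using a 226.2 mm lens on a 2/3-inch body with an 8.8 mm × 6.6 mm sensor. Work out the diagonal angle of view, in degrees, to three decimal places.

Sensor diagonal = √(8.8² + 6.6²) = √121.0000 ≈ 11.0000 mm.
Angle of view α = 2·arctan(d/2f) with d = 11.0000 mm and f = 226.2 mm.
d/2f = 0.02431; arctan(0.02431) ≈ 1.3929°, so α ≈ 2.7857°.

2.786°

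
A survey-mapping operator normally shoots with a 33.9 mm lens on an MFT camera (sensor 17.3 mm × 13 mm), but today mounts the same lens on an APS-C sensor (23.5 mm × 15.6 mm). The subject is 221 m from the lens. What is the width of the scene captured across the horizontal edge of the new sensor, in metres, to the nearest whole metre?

153 m

The focal length stays 33.9 mm; the relevant sensor dimension is now w = 23.5 mm. Object distance dₒ = 221 m = 221000 mm.
Thin-lens field width W = w·(dₒ − f)/f = 23.5 × (221000 − 33.9)/33.9 ≈ 153177.090 mm = 153.177 m.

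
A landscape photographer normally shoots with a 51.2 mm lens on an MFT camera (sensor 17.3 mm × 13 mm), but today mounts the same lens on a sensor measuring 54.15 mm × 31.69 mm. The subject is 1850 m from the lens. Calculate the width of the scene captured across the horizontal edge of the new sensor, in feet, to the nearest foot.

The focal length stays 51.2 mm; the relevant sensor dimension is now w = 54.15 mm. Object distance dₒ = 1850 m = 1.85e+06 mm.
Thin-lens field width W = w·(dₒ − f)/f = 54.15 × (1.85e+06 − 51.2)/51.2 ≈ 1956537.647 mm = 1956537.647/304.8 ft = 6419.09 ft.

6419 ft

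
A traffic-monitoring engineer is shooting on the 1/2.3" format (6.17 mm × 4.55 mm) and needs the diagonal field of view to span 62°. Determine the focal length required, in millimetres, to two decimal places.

6.38 mm

Sensor diagonal = √(6.17² + 4.55²) = √58.7714 ≈ 7.6663 mm.
From α = 2·arctan(d/2f) we get f = d / (2·tan(α/2)).
With d = 7.6663 mm and α/2 = 31°, tan(α/2) ≈ 0.60086, so f ≈ 7.6663 / 1.20172 ≈ 6.3794 mm.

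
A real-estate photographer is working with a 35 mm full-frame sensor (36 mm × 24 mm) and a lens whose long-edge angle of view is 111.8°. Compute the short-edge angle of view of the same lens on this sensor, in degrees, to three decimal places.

From the long-edge AOV: f = 36 / (2·tan(55.9°)) = 36 / 2.95399 ≈ 12.1869 mm.
Short-edge AOV = 2·arctan(24 / (2 × 12.1869)) = 2·arctan(0.98466) ≈ 89.1145°.

89.114°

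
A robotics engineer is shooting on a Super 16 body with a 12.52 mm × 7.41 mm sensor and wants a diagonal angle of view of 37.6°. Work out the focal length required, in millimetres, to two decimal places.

Sensor diagonal = √(12.52² + 7.41²) = √211.6585 ≈ 14.5485 mm.
From α = 2·arctan(d/2f) we get f = d / (2·tan(α/2)).
With d = 14.5485 mm and α/2 = 18.8°, tan(α/2) ≈ 0.34043, so f ≈ 14.5485 / 0.68086 ≈ 21.3680 mm.

21.37 mm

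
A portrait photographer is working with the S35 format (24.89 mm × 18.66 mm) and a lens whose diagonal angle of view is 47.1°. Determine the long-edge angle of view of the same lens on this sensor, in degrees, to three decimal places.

38.450°

Sensor diagonal = √(24.89² + 18.66²) = √967.7077 ≈ 31.1080 mm.
From the diagonal AOV: f = 31.1080 / (2·tan(23.55°)) = 31.1080 / 0.87170 ≈ 35.6866 mm.
Long-edge AOV = 2·arctan(24.89 / (2 × 35.6866)) = 2·arctan(0.34873) ≈ 38.4505°.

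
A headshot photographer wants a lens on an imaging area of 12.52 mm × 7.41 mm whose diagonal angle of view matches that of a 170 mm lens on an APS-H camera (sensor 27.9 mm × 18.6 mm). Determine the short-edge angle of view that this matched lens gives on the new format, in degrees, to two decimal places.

Sensor diagonal = √(27.9² + 18.6²) = √1124.3700 ≈ 33.5316 mm.
Sensor diagonal = √(12.52² + 7.41²) = √211.6585 ≈ 14.5485 mm.
Equal diagonal AOV ⇒ f₂ = f₁ · 14.5485/33.5316 = 170 × 0.43387 ≈ 73.7585 mm.
Short-edge AOV on the new format = 2·arctan(7.41 / (2 × 73.7585)) = 2·arctan(0.05023) ≈ 5.7513°.

5.75°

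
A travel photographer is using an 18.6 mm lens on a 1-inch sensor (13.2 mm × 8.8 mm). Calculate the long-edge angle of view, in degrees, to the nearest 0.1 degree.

39.1°

Angle of view α = 2·arctan(w/2f) with w = 13.2 mm and f = 18.6 mm.
w/2f = 0.35484; arctan(0.35484) ≈ 19.5367°, so α ≈ 39.0733°.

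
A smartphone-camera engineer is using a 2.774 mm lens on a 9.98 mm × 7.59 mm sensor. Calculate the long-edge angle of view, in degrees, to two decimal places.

121.86°

Angle of view α = 2·arctan(w/2f) with w = 9.98 mm and f = 2.774 mm.
w/2f = 1.79885; arctan(1.79885) ≈ 60.9298°, so α ≈ 121.8596°.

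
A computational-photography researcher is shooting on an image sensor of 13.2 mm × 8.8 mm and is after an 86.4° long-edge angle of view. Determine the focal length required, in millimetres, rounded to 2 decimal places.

7.03 mm

From α = 2·arctan(w/2f) we get f = w / (2·tan(α/2)).
With w = 13.2 mm and α/2 = 43.2°, tan(α/2) ≈ 0.93906, so f ≈ 13.2 / 1.87813 ≈ 7.0283 mm.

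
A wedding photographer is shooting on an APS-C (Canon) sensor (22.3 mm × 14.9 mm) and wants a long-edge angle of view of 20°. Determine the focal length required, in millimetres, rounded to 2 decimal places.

From α = 2·arctan(w/2f) we get f = w / (2·tan(α/2)).
With w = 22.3 mm and α/2 = 10°, tan(α/2) ≈ 0.17633, so f ≈ 22.3 / 0.35265 ≈ 63.2348 mm.

63.23 mm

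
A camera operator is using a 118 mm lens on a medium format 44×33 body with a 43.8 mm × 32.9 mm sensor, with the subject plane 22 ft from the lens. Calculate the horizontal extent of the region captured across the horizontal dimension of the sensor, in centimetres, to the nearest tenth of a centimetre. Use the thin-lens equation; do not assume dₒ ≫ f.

244.5 cm

dₒ: 22 ft × 304.8 mm/ft = 6705.60 mm.
Similar triangles through the lens centre give W/dₒ = w/dᵢ; with 1/f = 1/dₒ + 1/dᵢ this gives W = w·(dₒ − f)/f.
W = 43.8 mm × (6705.6 − 118) / 118 = 43.8 × 55.8271 ≈ 2445.228 mm = 244.523 cm.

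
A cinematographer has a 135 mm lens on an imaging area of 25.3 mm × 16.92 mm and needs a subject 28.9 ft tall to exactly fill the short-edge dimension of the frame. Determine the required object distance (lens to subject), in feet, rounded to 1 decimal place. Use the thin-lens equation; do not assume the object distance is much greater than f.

231.0 ft

W: 28.9 ft × 304.8 mm/ft = 8808.72 mm.
Magnification m = h/W = dᵢ/dₒ; combined with 1/f = 1/dₒ + 1/dᵢ this gives dₒ = f·(1 + W/h).
dₒ = 135 mm × (1 + 8808.72/16.92) = 135 × 521.6099 ≈ 70417.338 mm = 70417.338/304.8 ft = 231.028 ft.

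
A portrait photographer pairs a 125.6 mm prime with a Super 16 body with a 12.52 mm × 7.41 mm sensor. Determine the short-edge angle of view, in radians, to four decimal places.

0.0590 rad

Angle of view α = 2·arctan(h/2f) with h = 7.41 mm and f = 125.6 mm.
h/2f = 0.02950; arctan(0.02950) ≈ 0.0295 rad, so α ≈ 0.0590 rad.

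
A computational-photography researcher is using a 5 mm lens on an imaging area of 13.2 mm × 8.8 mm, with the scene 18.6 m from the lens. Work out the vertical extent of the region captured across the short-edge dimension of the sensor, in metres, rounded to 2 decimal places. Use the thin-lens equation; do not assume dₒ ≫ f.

32.73 m

dₒ: 18.6 m = 18600 mm.
Similar triangles through the lens centre give W/dₒ = h/dᵢ; with 1/f = 1/dₒ + 1/dᵢ this gives W = h·(dₒ − f)/f.
W = 8.8 mm × (18600 − 5) / 5 = 8.8 × 3719.0000 ≈ 32727.200 mm = 32.7272 m.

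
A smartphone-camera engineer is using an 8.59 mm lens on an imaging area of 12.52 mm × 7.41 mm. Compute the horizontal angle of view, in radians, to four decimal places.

1.2595 rad

Angle of view α = 2·arctan(w/2f) with w = 12.52 mm and f = 8.59 mm.
w/2f = 0.72875; arctan(0.72875) ≈ 0.6298 rad, so α ≈ 1.2595 rad.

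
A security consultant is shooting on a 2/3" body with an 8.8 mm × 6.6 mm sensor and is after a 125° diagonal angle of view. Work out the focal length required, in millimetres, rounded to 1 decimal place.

Sensor diagonal = √(8.8² + 6.6²) = √121.0000 ≈ 11.0000 mm.
From α = 2·arctan(d/2f) we get f = d / (2·tan(α/2)).
With d = 11.0000 mm and α/2 = 62.5°, tan(α/2) ≈ 1.92098, so f ≈ 11.0000 / 3.84196 ≈ 2.8631 mm.

2.9 mm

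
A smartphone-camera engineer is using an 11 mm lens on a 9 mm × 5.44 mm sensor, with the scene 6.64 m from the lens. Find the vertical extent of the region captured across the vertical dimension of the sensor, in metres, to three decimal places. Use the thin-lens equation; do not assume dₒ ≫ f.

3.278 m

dₒ: 6.64 m = 6640 mm.
Similar triangles through the lens centre give W/dₒ = h/dᵢ; with 1/f = 1/dₒ + 1/dᵢ this gives W = h·(dₒ − f)/f.
W = 5.44 mm × (6640 − 11) / 11 = 5.44 × 602.6364 ≈ 3278.342 mm = 3.27834 m.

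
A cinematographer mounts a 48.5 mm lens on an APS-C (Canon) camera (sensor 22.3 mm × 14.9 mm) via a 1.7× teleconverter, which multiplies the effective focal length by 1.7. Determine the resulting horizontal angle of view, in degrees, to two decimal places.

15.40°

Effective focal length f = 48.5 × 1.7 = 82.45 mm.
α = 2·arctan(22.3 / (2 × 82.45)) = 2·arctan(0.13523) ≈ 15.4032°.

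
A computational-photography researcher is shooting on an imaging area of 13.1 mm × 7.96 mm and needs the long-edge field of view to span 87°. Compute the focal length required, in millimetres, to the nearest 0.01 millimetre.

6.90 mm

From α = 2·arctan(w/2f) we get f = w / (2·tan(α/2)).
With w = 13.1 mm and α/2 = 43.5°, tan(α/2) ≈ 0.94896, so f ≈ 13.1 / 1.89793 ≈ 6.9023 mm.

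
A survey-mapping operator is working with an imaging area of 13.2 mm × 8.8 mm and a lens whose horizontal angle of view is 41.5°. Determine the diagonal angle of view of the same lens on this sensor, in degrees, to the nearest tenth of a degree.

49.0°

From the horizontal AOV: f = 13.2 / (2·tan(20.75°)) = 13.2 / 0.75773 ≈ 17.4204 mm.
Sensor diagonal = √(13.2² + 8.8²) = √251.6800 ≈ 15.8644 mm.
Diagonal AOV = 2·arctan(15.8644 / (2 × 17.4204)) = 2·arctan(0.45534) ≈ 48.9634°.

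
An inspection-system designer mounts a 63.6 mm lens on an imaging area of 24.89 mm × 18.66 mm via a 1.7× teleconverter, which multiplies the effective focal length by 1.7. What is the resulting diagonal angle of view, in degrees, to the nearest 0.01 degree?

Effective focal length f = 63.6 × 1.7 = 108.12 mm.
Sensor diagonal = √(24.89² + 18.66²) = √967.7077 ≈ 31.1080 mm.
α = 2·arctan(31.108 / (2 × 108.12)) = 2·arctan(0.14386) ≈ 16.3727°.

16.37°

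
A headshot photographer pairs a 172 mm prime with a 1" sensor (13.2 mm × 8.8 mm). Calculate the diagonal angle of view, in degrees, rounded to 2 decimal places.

Sensor diagonal = √(13.2² + 8.8²) = √251.6800 ≈ 15.8644 mm.
Angle of view α = 2·arctan(d/2f) with d = 15.8644 mm and f = 172 mm.
d/2f = 0.04612; arctan(0.04612) ≈ 2.6405°, so α ≈ 5.2809°.

5.28°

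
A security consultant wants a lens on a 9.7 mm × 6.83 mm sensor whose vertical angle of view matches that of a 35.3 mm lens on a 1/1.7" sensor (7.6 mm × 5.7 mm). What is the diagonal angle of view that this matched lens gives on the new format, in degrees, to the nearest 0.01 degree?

15.97°

Equal vertical AOV ⇒ f₂ = f₁ · 6.83/5.7 = 35.3 × 1.19825 ≈ 42.2981 mm.
Sensor diagonal = √(9.7² + 6.83²) = √140.7389 ≈ 11.8633 mm.
Diagonal AOV on the new format = 2·arctan(11.8633 / (2 × 42.2981)) = 2·arctan(0.14024) ≈ 15.9656°.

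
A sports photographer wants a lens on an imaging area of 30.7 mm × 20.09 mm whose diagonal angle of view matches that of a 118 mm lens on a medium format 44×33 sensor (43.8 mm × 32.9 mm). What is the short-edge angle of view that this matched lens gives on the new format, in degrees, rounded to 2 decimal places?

Sensor diagonal = √(43.8² + 32.9²) = √3000.8500 ≈ 54.7800 mm.
Sensor diagonal = √(30.7² + 20.09²) = √1346.0981 ≈ 36.6892 mm.
Equal diagonal AOV ⇒ f₂ = f₁ · 36.6892/54.7800 = 118 × 0.66976 ≈ 79.0311 mm.
Short-edge AOV on the new format = 2·arctan(20.09 / (2 × 79.0311)) = 2·arctan(0.12710) ≈ 14.4871°.

14.49°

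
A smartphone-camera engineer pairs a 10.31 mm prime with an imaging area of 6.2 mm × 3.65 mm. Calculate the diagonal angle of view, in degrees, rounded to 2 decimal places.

38.47°

Sensor diagonal = √(6.2² + 3.65²) = √51.7625 ≈ 7.1946 mm.
Angle of view α = 2·arctan(d/2f) with d = 7.1946 mm and f = 10.31 mm.
d/2f = 0.34891; arctan(0.34891) ≈ 19.2346°, so α ≈ 38.4692°.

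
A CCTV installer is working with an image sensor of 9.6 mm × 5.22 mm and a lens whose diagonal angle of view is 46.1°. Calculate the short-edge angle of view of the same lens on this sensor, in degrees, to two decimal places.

22.98°

Sensor diagonal = √(9.6² + 5.22²) = √119.4084 ≈ 10.9274 mm.
From the diagonal AOV: f = 10.9274 / (2·tan(23.05°)) = 10.9274 / 0.85101 ≈ 12.8405 mm.
Short-edge AOV = 2·arctan(5.22 / (2 × 12.8405)) = 2·arctan(0.20326) ≈ 22.9791°.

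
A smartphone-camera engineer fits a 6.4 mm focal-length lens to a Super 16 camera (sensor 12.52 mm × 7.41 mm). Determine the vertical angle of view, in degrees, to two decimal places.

60.13°

Angle of view α = 2·arctan(h/2f) with h = 7.41 mm and f = 6.4 mm.
h/2f = 0.57891; arctan(0.57891) ≈ 30.0668°, so α ≈ 60.1336°.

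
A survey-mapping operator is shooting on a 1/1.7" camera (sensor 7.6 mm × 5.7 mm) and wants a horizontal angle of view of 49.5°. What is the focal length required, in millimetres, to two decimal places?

8.24 mm

From α = 2·arctan(w/2f) we get f = w / (2·tan(α/2)).
With w = 7.6 mm and α/2 = 24.75°, tan(α/2) ≈ 0.46101, so f ≈ 7.6 / 0.92201 ≈ 8.2428 mm.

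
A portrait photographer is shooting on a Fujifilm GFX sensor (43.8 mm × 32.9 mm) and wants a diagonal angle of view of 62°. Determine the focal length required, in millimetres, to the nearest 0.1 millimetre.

Sensor diagonal = √(43.8² + 32.9²) = √3000.8500 ≈ 54.7800 mm.
From α = 2·arctan(d/2f) we get f = d / (2·tan(α/2)).
With d = 54.7800 mm and α/2 = 31°, tan(α/2) ≈ 0.60086, so f ≈ 54.7800 / 1.20172 ≈ 45.5846 mm.

45.6 mm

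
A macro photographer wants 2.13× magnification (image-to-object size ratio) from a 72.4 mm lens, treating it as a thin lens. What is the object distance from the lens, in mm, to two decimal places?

106.39 mm

With m = dᵢ/dₒ and 1/f = 1/dₒ + 1/dᵢ, substituting dᵢ = m·dₒ gives 1/f = (1 + 1/m)/dₒ, hence dₒ = f·(1 + 1/m).
dₒ = 72.4 × (1 + 1/2.13) = 72.4 × 1.46948 ≈ 106.391 mm.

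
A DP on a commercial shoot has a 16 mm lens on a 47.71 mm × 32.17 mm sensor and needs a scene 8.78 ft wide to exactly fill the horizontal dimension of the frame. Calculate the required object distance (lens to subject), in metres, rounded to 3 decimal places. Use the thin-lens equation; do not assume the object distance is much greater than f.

W: 8.78 ft × 304.8 mm/ft = 2676.14 mm.
Magnification m = w/W = dᵢ/dₒ; combined with 1/f = 1/dₒ + 1/dᵢ this gives dₒ = f·(1 + W/w).
dₒ = 16 mm × (1 + 2676.14/47.71) = 16 × 57.0919 ≈ 913.470 mm = 0.91347 m.

0.913 m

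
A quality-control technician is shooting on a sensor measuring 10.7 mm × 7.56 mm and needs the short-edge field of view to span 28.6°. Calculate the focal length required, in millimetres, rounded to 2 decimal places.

From α = 2·arctan(h/2f) we get f = h / (2·tan(α/2)).
With h = 7.56 mm and α/2 = 14.3°, tan(α/2) ≈ 0.25490, so f ≈ 7.56 / 0.50979 ≈ 14.8295 mm.

14.83 mm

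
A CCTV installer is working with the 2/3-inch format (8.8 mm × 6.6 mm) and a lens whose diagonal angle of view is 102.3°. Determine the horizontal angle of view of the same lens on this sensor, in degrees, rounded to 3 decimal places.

89.610°

Sensor diagonal = √(8.8² + 6.6²) = √121.0000 ≈ 11.0000 mm.
From the diagonal AOV: f = 11.0000 / (2·tan(51.15°)) = 11.0000 / 2.48306 ≈ 4.4300 mm.
Horizontal AOV = 2·arctan(8.8 / (2 × 4.4300)) = 2·arctan(0.99322) ≈ 89.6104°.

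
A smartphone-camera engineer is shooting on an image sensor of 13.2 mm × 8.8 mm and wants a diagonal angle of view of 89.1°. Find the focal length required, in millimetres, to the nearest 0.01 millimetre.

8.06 mm

Sensor diagonal = √(13.2² + 8.8²) = √251.6800 ≈ 15.8644 mm.
From α = 2·arctan(d/2f) we get f = d / (2·tan(α/2)).
With d = 15.8644 mm and α/2 = 44.55°, tan(α/2) ≈ 0.98441, so f ≈ 15.8644 / 1.96883 ≈ 8.0578 mm.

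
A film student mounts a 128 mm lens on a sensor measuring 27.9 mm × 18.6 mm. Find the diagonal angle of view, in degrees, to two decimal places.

Sensor diagonal = √(27.9² + 18.6²) = √1124.3700 ≈ 33.5316 mm.
Angle of view α = 2·arctan(d/2f) with d = 33.5316 mm and f = 128 mm.
d/2f = 0.13098; arctan(0.13098) ≈ 7.4623°, so α ≈ 14.9246°.

14.92°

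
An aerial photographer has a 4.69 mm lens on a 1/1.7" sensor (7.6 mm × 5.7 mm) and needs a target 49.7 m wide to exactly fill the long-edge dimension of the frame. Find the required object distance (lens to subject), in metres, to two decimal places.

30.67 m

W: 49.7 m = 49700 mm.
Magnification m = w/W = dᵢ/dₒ; combined with 1/f = 1/dₒ + 1/dᵢ this gives dₒ = f·(1 + W/w).
dₒ = 4.69 mm × (1 + 49700/7.6) = 4.69 × 6540.4737 ≈ 30674.822 mm = 30.6748 m.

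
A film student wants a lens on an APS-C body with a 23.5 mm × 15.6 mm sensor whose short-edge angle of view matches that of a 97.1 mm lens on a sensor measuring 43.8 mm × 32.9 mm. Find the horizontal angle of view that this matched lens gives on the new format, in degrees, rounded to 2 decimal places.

28.63°

Equal short-edge AOV ⇒ f₂ = f₁ · 15.6/32.9 = 97.1 × 0.47416 ≈ 46.0413 mm.
Horizontal AOV on the new format = 2·arctan(23.5 / (2 × 46.0413)) = 2·arctan(0.25521) ≈ 28.6332°.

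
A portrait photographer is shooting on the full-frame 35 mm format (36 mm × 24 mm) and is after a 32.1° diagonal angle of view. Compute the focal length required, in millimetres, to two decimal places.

75.20 mm

Sensor diagonal = √(36² + 24²) = √1872.0000 ≈ 43.2666 mm.
From α = 2·arctan(d/2f) we get f = d / (2·tan(α/2)).
With d = 43.2666 mm and α/2 = 16.05°, tan(α/2) ≈ 0.28769, so f ≈ 43.2666 / 0.57538 ≈ 75.1966 mm.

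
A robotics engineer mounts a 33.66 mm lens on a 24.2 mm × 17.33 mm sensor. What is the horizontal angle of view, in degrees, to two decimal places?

Angle of view α = 2·arctan(w/2f) with w = 24.2 mm and f = 33.66 mm.
w/2f = 0.35948; arctan(0.35948) ≈ 19.7724°, so α ≈ 39.5447°.

39.54°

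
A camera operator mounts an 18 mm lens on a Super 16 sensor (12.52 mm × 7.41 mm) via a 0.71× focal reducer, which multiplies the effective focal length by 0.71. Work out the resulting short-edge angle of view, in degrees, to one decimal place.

32.3°

Effective focal length f = 18 × 0.71 = 12.78 mm.
α = 2·arctan(7.41 / (2 × 12.78)) = 2·arctan(0.28991) ≈ 32.3344°.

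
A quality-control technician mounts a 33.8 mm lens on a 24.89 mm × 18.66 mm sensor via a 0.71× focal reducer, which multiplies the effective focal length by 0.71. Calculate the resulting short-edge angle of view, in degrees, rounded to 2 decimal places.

Effective focal length f = 33.8 × 0.71 = 23.998 mm.
α = 2·arctan(18.66 / (2 × 23.998)) = 2·arctan(0.38878) ≈ 42.4904°.

42.49°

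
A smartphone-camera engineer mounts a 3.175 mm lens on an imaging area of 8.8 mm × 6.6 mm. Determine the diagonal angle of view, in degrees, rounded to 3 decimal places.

120.007°

Sensor diagonal = √(8.8² + 6.6²) = √121.0000 ≈ 11.0000 mm.
Angle of view α = 2·arctan(d/2f) with d = 11.0000 mm and f = 3.175 mm.
d/2f = 1.73228; arctan(1.73228) ≈ 60.0033°, so α ≈ 120.0067°.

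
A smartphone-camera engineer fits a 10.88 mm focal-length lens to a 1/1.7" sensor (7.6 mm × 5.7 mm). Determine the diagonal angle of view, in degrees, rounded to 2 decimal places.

47.17°

Sensor diagonal = √(7.6² + 5.7²) = √90.2500 ≈ 9.5000 mm.
Angle of view α = 2·arctan(d/2f) with d = 9.5000 mm and f = 10.88 mm.
d/2f = 0.43658; arctan(0.43658) ≈ 23.5852°, so α ≈ 47.1703°.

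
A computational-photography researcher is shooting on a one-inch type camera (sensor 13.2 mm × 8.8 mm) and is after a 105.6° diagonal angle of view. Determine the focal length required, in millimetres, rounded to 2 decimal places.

6.02 mm

Sensor diagonal = √(13.2² + 8.8²) = √251.6800 ≈ 15.8644 mm.
From α = 2·arctan(d/2f) we get f = d / (2·tan(α/2)).
With d = 15.8644 mm and α/2 = 52.8°, tan(α/2) ≈ 1.31745, so f ≈ 15.8644 / 2.63490 ≈ 6.0209 mm.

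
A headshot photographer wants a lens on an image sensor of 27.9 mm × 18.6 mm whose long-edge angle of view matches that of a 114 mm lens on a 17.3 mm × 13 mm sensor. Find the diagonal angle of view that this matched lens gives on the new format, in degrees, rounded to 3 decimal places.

Equal long-edge AOV ⇒ f₂ = f₁ · 27.9/17.3 = 114 × 1.61272 ≈ 183.8497 mm.
Sensor diagonal = √(27.9² + 18.6²) = √1124.3700 ≈ 33.5316 mm.
Diagonal AOV on the new format = 2·arctan(33.5316 / (2 × 183.8497)) = 2·arctan(0.09119) ≈ 10.4211°.

10.421°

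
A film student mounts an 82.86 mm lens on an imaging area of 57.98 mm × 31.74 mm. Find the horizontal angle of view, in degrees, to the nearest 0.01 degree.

Angle of view α = 2·arctan(w/2f) with w = 57.98 mm and f = 82.86 mm.
w/2f = 0.34987; arctan(0.34987) ≈ 19.2833°, so α ≈ 38.5665°.

38.57°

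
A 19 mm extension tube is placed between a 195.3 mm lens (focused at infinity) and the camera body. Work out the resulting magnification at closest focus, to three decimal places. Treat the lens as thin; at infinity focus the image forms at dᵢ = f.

The tube moves the image plane from f to f + e, so dᵢ = 195.3 + 19 = 214.3 mm. Focus is achieved when 1/f = 1/dₒ + 1/dᵢ, giving dₒ = 1/(1/f − 1/(f+e)).
Magnification m = dᵢ/dₒ = (f+e)·(1/f − 1/(f+e)) = e/f = 19/195.3 ≈ 0.0973.

0.097×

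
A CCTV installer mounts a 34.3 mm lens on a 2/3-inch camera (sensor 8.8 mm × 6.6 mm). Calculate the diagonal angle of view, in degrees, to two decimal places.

Sensor diagonal = √(8.8² + 6.6²) = √121.0000 ≈ 11.0000 mm.
Angle of view α = 2·arctan(d/2f) with d = 11.0000 mm and f = 34.3 mm.
d/2f = 0.16035; arctan(0.16035) ≈ 9.1098°, so α ≈ 18.2196°.

18.22°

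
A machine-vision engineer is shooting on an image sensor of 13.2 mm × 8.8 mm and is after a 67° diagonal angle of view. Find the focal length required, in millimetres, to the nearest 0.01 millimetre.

Sensor diagonal = √(13.2² + 8.8²) = √251.6800 ≈ 15.8644 mm.
From α = 2·arctan(d/2f) we get f = d / (2·tan(α/2)).
With d = 15.8644 mm and α/2 = 33.5°, tan(α/2) ≈ 0.66189, so f ≈ 15.8644 / 1.32377 ≈ 11.9843 mm.

11.98 mm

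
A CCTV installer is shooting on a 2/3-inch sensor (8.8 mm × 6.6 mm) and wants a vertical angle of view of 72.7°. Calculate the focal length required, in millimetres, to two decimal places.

4.48 mm

From α = 2·arctan(h/2f) we get f = h / (2·tan(α/2)).
With h = 6.6 mm and α/2 = 36.35°, tan(α/2) ≈ 0.73592, so f ≈ 6.6 / 1.47183 ≈ 4.4842 mm.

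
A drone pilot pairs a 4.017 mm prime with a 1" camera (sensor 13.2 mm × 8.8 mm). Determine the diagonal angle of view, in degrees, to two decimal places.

126.28°

Sensor diagonal = √(13.2² + 8.8²) = √251.6800 ≈ 15.8644 mm.
Angle of view α = 2·arctan(d/2f) with d = 15.8644 mm and f = 4.017 mm.
d/2f = 1.97466; arctan(1.97466) ≈ 63.1416°, so α ≈ 126.2832°.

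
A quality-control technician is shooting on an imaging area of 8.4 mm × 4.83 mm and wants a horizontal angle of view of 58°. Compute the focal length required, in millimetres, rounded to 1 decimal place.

From α = 2·arctan(w/2f) we get f = w / (2·tan(α/2)).
With w = 8.4 mm and α/2 = 29°, tan(α/2) ≈ 0.55431, so f ≈ 8.4 / 1.10862 ≈ 7.5770 mm.

7.6 mm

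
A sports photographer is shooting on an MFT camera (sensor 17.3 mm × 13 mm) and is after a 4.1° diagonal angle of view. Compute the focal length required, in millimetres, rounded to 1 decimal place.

302.3 mm

Sensor diagonal = √(17.3² + 13²) = √468.2900 ≈ 21.6400 mm.
From α = 2·arctan(d/2f) we get f = d / (2·tan(α/2)).
With d = 21.6400 mm and α/2 = 2.05°, tan(α/2) ≈ 0.03579, so f ≈ 21.6400 / 0.07159 ≈ 302.2810 mm.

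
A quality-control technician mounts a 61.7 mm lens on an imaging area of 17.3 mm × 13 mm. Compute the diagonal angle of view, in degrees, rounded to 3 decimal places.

19.893°

Sensor diagonal = √(17.3² + 13²) = √468.2900 ≈ 21.6400 mm.
Angle of view α = 2·arctan(d/2f) with d = 21.6400 mm and f = 61.7 mm.
d/2f = 0.17536; arctan(0.17536) ≈ 9.9465°, so α ≈ 19.8930°.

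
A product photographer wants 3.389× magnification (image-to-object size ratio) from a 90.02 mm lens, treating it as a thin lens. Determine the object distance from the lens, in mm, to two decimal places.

With m = dᵢ/dₒ and 1/f = 1/dₒ + 1/dᵢ, substituting dᵢ = m·dₒ gives 1/f = (1 + 1/m)/dₒ, hence dₒ = f·(1 + 1/m).
dₒ = 90.02 × (1 + 1/3.389) = 90.02 × 1.29507 ≈ 116.582 mm.

116.58 mm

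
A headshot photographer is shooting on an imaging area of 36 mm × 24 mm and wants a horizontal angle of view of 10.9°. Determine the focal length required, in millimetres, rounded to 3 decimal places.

From α = 2·arctan(w/2f) we get f = w / (2·tan(α/2)).
With w = 36 mm and α/2 = 5.45°, tan(α/2) ≈ 0.09541, so f ≈ 36 / 0.19082 ≈ 188.6627 mm.

188.663 mm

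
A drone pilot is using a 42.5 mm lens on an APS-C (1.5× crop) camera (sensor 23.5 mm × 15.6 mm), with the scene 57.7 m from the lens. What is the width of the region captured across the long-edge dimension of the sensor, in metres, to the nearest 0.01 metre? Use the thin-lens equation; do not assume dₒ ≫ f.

dₒ: 57.7 m = 57700 mm.
Similar triangles through the lens centre give W/dₒ = w/dᵢ; with 1/f = 1/dₒ + 1/dᵢ this gives W = w·(dₒ − f)/f.
W = 23.5 mm × (57700 − 42.5) / 42.5 = 23.5 × 1356.6471 ≈ 31881.206 mm = 31.8812 m.

31.88 m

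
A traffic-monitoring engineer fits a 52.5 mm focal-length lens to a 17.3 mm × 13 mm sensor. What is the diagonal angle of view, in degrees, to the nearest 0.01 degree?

Sensor diagonal = √(17.3² + 13²) = √468.2900 ≈ 21.6400 mm.
Angle of view α = 2·arctan(d/2f) with d = 21.6400 mm and f = 52.5 mm.
d/2f = 0.20610; arctan(0.20610) ≈ 11.6453°, so α ≈ 23.2907°.

23.29°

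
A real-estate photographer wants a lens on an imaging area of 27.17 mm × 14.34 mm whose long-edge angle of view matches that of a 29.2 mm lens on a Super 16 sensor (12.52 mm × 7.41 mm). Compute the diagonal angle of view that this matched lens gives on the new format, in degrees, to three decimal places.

27.253°

Equal long-edge AOV ⇒ f₂ = f₁ · 27.17/12.52 = 29.2 × 2.17013 ≈ 63.3677 mm.
Sensor diagonal = √(27.17² + 14.34²) = √943.8445 ≈ 30.7221 mm.
Diagonal AOV on the new format = 2·arctan(30.7221 / (2 × 63.3677)) = 2·arctan(0.24241) ≈ 27.2525°.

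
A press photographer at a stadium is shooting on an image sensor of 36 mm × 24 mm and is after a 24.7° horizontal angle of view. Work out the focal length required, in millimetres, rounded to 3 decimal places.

82.211 mm

From α = 2·arctan(w/2f) we get f = w / (2·tan(α/2)).
With w = 36 mm and α/2 = 12.35°, tan(α/2) ≈ 0.21895, so f ≈ 36 / 0.43790 ≈ 82.2107 mm.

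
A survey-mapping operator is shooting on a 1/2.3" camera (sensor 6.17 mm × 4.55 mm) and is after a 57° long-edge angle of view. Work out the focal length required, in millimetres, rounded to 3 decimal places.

5.682 mm

From α = 2·arctan(w/2f) we get f = w / (2·tan(α/2)).
With w = 6.17 mm and α/2 = 28.5°, tan(α/2) ≈ 0.54296, so f ≈ 6.17 / 1.08591 ≈ 5.6819 mm.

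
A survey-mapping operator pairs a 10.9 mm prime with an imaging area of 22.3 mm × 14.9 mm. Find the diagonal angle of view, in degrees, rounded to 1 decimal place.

Sensor diagonal = √(22.3² + 14.9²) = √719.3000 ≈ 26.8198 mm.
Angle of view α = 2·arctan(d/2f) with d = 26.8198 mm and f = 10.9 mm.
d/2f = 1.23026; arctan(1.23026) ≈ 50.8946°, so α ≈ 101.7893°.

101.8°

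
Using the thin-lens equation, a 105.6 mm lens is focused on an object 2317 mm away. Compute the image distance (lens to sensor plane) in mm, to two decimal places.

110.64 mm

1/dᵢ = 1/f − 1/dₒ = 1/105.6 − 1/2317 = 0.0090381 mm⁻¹.
dᵢ = 1/0.0090381 ≈ 110.6427 mm.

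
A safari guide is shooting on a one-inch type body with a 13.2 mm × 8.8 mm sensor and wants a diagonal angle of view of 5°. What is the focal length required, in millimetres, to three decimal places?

181.678 mm

Sensor diagonal = √(13.2² + 8.8²) = √251.6800 ≈ 15.8644 mm.
From α = 2·arctan(d/2f) we get f = d / (2·tan(α/2)).
With d = 15.8644 mm and α/2 = 2.5°, tan(α/2) ≈ 0.04366, so f ≈ 15.8644 / 0.08732 ≈ 181.6775 mm.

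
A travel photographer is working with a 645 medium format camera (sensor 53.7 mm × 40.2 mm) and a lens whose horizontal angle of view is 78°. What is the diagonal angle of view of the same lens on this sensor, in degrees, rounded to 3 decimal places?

From the horizontal AOV: f = 53.7 / (2·tan(39°)) = 53.7 / 1.61957 ≈ 33.1570 mm.
Sensor diagonal = √(53.7² + 40.2²) = √4499.7300 ≈ 67.0800 mm.
Diagonal AOV = 2·arctan(67.0800 / (2 × 33.1570)) = 2·arctan(1.01155) ≈ 90.6581°.

90.658°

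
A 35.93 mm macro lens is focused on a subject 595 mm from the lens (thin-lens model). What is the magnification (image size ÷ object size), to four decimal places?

0.0643×

Thin lens: 1/f = 1/dₒ + 1/dᵢ → 1/dᵢ = 1/35.93 − 1/595 = 0.0261512 mm⁻¹, so dᵢ ≈ 38.2391 mm.
Magnification m = dᵢ/dₒ = 38.2391/595 ≈ 0.06427.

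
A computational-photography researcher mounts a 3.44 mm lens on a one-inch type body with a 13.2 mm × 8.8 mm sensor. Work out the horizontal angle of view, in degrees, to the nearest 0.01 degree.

124.94°

Angle of view α = 2·arctan(w/2f) with w = 13.2 mm and f = 3.44 mm.
w/2f = 1.91860; arctan(1.91860) ≈ 62.4709°, so α ≈ 124.9419°.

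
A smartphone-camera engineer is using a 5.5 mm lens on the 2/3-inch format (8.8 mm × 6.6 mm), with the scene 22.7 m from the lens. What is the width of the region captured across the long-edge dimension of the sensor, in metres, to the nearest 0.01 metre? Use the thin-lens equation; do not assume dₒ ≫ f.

36.31 m

dₒ: 22.7 m = 22700 mm.
Similar triangles through the lens centre give W/dₒ = w/dᵢ; with 1/f = 1/dₒ + 1/dᵢ this gives W = w·(dₒ − f)/f.
W = 8.8 mm × (22700 − 5.5) / 5.5 = 8.8 × 4126.2727 ≈ 36311.200 mm = 36.3112 m.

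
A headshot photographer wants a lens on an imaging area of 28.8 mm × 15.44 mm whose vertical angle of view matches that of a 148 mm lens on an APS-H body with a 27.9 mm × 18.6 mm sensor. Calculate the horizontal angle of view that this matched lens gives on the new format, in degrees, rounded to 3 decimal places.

Equal vertical AOV ⇒ f₂ = f₁ · 15.44/18.6 = 148 × 0.83011 ≈ 122.8559 mm.
Horizontal AOV on the new format = 2·arctan(28.8 / (2 × 122.8559)) = 2·arctan(0.11721) ≈ 13.3703°.

13.370°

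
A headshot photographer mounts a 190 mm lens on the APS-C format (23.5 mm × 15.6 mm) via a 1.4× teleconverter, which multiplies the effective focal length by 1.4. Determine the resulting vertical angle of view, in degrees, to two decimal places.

3.36°

Effective focal length f = 190 × 1.4 = 266 mm.
α = 2·arctan(15.6 / (2 × 266)) = 2·arctan(0.02932) ≈ 3.3592°.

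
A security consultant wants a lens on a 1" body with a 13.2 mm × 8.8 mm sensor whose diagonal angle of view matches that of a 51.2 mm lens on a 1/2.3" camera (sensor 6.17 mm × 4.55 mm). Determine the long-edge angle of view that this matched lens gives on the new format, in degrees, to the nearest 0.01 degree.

7.13°

Sensor diagonal = √(6.17² + 4.55²) = √58.7714 ≈ 7.6663 mm.
Sensor diagonal = √(13.2² + 8.8²) = √251.6800 ≈ 15.8644 mm.
Equal diagonal AOV ⇒ f₂ = f₁ · 15.8644/7.6663 = 51.2 × 2.06939 ≈ 105.9525 mm.
Long-edge AOV on the new format = 2·arctan(13.2 / (2 × 105.9525)) = 2·arctan(0.06229) ≈ 7.1289°.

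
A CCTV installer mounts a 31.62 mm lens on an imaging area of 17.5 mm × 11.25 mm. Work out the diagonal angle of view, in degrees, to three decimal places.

Sensor diagonal = √(17.5² + 11.25²) = √432.8125 ≈ 20.8041 mm.
Angle of view α = 2·arctan(d/2f) with d = 20.8041 mm and f = 31.62 mm.
d/2f = 0.32897; arctan(0.32897) ≈ 18.2097°, so α ≈ 36.4194°.

36.419°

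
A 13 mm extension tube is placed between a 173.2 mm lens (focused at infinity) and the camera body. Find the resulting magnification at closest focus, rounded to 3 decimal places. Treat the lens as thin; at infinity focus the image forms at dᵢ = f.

The tube moves the image plane from f to f + e, so dᵢ = 173.2 + 13 = 186.2 mm. Focus is achieved when 1/f = 1/dₒ + 1/dᵢ, giving dₒ = 1/(1/f − 1/(f+e)).
Magnification m = dᵢ/dₒ = (f+e)·(1/f − 1/(f+e)) = e/f = 13/173.2 ≈ 0.0751.

0.075×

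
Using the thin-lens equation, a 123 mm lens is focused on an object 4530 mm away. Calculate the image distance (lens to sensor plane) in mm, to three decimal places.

126.433 mm

1/dᵢ = 1/f − 1/dₒ = 1/123 − 1/4530 = 0.0079093 mm⁻¹.
dᵢ = 1/0.0079093 ≈ 126.4329 mm.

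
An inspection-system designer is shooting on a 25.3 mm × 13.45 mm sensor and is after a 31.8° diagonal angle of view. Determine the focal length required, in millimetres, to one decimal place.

50.3 mm

Sensor diagonal = √(25.3² + 13.45²) = √820.9925 ≈ 28.6530 mm.
From α = 2·arctan(d/2f) we get f = d / (2·tan(α/2)).
With d = 28.6530 mm and α/2 = 15.9°, tan(α/2) ≈ 0.28486, so f ≈ 28.6530 / 0.56971 ≈ 50.2935 mm.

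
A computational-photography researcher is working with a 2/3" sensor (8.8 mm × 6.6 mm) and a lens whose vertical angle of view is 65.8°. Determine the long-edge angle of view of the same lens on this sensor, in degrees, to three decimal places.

From the vertical AOV: f = 6.6 / (2·tan(32.9°)) = 6.6 / 1.29386 ≈ 5.1010 mm.
Long-edge AOV = 2·arctan(8.8 / (2 × 5.1010)) = 2·arctan(0.86257) ≈ 81.5603°.

81.560°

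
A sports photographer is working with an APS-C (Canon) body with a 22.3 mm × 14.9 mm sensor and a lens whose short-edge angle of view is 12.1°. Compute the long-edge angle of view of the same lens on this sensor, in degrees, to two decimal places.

18.03°

From the short-edge AOV: f = 14.9 / (2·tan(6.05°)) = 14.9 / 0.21197 ≈ 70.2919 mm.
Long-edge AOV = 2·arctan(22.3 / (2 × 70.2919)) = 2·arctan(0.15862) ≈ 18.0268°.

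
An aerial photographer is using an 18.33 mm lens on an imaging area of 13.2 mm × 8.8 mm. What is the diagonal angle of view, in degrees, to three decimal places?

Sensor diagonal = √(13.2² + 8.8²) = √251.6800 ≈ 15.8644 mm.
Angle of view α = 2·arctan(d/2f) with d = 15.8644 mm and f = 18.33 mm.
d/2f = 0.43274; arctan(0.43274) ≈ 23.4003°, so α ≈ 46.8006°.

46.801°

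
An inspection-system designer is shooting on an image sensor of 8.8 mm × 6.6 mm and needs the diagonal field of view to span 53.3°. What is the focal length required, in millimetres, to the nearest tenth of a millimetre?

11.0 mm

Sensor diagonal = √(8.8² + 6.6²) = √121.0000 ≈ 11.0000 mm.
From α = 2·arctan(d/2f) we get f = d / (2·tan(α/2)).
With d = 11.0000 mm and α/2 = 26.65°, tan(α/2) ≈ 0.50185, so f ≈ 11.0000 / 1.00371 ≈ 10.9593 mm.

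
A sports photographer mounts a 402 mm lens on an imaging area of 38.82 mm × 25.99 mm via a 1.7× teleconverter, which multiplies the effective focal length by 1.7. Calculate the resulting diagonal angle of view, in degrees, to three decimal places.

3.915°

Effective focal length f = 402 × 1.7 = 683.4 mm.
Sensor diagonal = √(38.82² + 25.99²) = √2182.4725 ≈ 46.7169 mm.
α = 2·arctan(46.717 / (2 × 683.4)) = 2·arctan(0.03418) ≈ 3.9152°.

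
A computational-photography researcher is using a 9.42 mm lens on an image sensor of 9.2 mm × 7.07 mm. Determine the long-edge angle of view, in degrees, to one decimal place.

Angle of view α = 2·arctan(w/2f) with w = 9.2 mm and f = 9.42 mm.
w/2f = 0.48832; arctan(0.48832) ≈ 26.0273°, so α ≈ 52.0546°.

52.1°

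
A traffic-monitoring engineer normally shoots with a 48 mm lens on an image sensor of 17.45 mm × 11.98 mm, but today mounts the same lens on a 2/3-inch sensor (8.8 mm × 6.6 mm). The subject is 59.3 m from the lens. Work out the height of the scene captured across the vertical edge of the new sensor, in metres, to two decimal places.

The focal length stays 48 mm; the relevant sensor dimension is now h = 6.6 mm. Object distance dₒ = 59.3 m = 59300 mm.
Thin-lens field height W = h·(dₒ − f)/f = 6.6 × (59300 − 48)/48 ≈ 8147.150 mm = 8.14715 m.

8.15 m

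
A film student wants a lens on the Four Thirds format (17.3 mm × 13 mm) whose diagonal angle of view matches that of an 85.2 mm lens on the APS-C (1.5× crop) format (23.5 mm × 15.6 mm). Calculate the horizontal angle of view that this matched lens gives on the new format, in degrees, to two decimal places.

15.08°

Sensor diagonal = √(23.5² + 15.6²) = √795.6100 ≈ 28.2066 mm.
Sensor diagonal = √(17.3² + 13²) = √468.2900 ≈ 21.6400 mm.
Equal diagonal AOV ⇒ f₂ = f₁ · 21.6400/28.2066 = 85.2 × 0.76720 ≈ 65.3652 mm.
Horizontal AOV on the new format = 2·arctan(17.3 / (2 × 65.3652)) = 2·arctan(0.13233) ≈ 15.0767°.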